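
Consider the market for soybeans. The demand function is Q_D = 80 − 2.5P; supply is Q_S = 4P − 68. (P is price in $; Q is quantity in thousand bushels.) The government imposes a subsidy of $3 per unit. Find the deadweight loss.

$6.92 thousand

In inverse form: demand P = 32 − 0.4Q, supply P = 17 + 0.25Q.
Competitive equilibrium: 32 − 0.4Q = 17 + 0.25Q → Q* = 23.0769, P* = 22.7692.
The subsidy lowers effective supply by 3: P = 14 + 0.25Q.
New quantity: 32 − 0.4Q = 14 + 0.25Q → Q' = 27.6923.
Overproduction ΔQ = 27.6923 − 23.0769 = 4.6154; wedge = subsidy = 3.
DWL = ½ × 4.6154 × 3 = $6.92 thousand.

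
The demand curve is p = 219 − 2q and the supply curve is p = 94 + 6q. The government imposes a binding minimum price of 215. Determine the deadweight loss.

Competitive equilibrium: 219 − 2q = 94 + 6q → q* = 15.625, p* = 187.75.
At the floor p = 215, quantity demanded = (219 − 215)/2 = 2.
Sellers' marginal cost at q' = 2: 94 + 6·2 = 106.
Δq = 15.625 − 2 = 13.625; wedge = 215 − 106 = 109.
DWL = ½ × 13.625 × 109 = 742.56.

742.56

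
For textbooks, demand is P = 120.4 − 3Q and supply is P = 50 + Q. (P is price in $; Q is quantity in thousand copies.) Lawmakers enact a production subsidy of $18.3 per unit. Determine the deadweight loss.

Competitive equilibrium: 120.4 − 3Q = 50 + Q → Q* = 17.6, P* = 67.6.
The subsidy lowers effective supply by 18.3: P = 31.7 + Q.
New quantity: 120.4 − 3Q = 31.7 + Q → Q' = 22.175.
Overproduction ΔQ = 22.175 − 17.6 = 4.575; wedge = subsidy = 18.3.
Deadweight loss = ½ × 4.575 × 18.3 = $41.86 thousand.

$41.86 thousand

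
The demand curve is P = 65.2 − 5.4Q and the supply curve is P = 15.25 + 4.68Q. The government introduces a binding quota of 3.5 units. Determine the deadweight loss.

Competitive equilibrium: 65.2 − 5.4Q = 15.25 + 4.68Q → Q* = 4.9554, P* = 38.4411.
At Q = 3.5: demand price = 65.2 − 5.4·3.5 = 46.3; supply price = 15.25 + 4.68·3.5 = 31.63.
ΔQ = 4.9554 − 3.5 = 1.4554; wedge = 46.3 − 31.63 = 14.67.
Deadweight loss = ½ × 1.4554 × 14.67 = 10.68.

10.68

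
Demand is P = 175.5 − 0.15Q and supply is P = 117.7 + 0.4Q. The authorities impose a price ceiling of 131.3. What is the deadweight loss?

1389.83

Competitive equilibrium: 175.5 − 0.15Q = 117.7 + 0.4Q → Q* = 105.0909, P* = 159.7364.
At the ceiling P = 131.3, quantity supplied = (131.3 − 117.7)/0.4 = 34.
Willingness to pay at Q' = 34: 175.5 − 0.15·34 = 170.4.
ΔQ = 105.0909 − 34 = 71.0909; wedge = 170.4 − 131.3 = 39.1.
Deadweight loss = ½ × 71.0909 × 39.1 = 1389.83.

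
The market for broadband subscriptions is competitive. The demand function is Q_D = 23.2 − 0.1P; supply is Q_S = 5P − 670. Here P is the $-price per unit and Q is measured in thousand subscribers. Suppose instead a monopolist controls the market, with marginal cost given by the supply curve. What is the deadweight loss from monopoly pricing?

In inverse form: demand P = 232 − 10Q, supply P = 134 + 0.2Q.
Competitive equilibrium: 232 − 10Q = 134 + 0.2Q → Q* = 9.6078, P* = 135.9216.
Marginal revenue: MR = 232 − 20Q. Set MR = MC: 232 − 20Q = 134 + 0.2Q → Q_m = 4.8515.
Price P_m = 232 − 10·4.8515 = 183.485; MC(Q_m) = 134 + 0.2·4.8515 = 134.9703.
Competitive Q* = 9.6078, so ΔQ = 4.7563; wedge = 183.485 − 134.9703 = 48.5147.
The triangle = ½ × 4.7563 × 48.5147 = $115.38 thousand.

$115.38 thousand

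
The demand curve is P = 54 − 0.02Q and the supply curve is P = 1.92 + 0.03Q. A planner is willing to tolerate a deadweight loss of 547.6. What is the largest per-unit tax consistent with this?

Competitive equilibrium: 54 − 0.02Q = 1.92 + 0.03Q → Q* = 1041.6, P* = 33.168.
A tax t gives ΔQ = t/0.05 and wedge t, so DWL = t²/0.1.
t²/0.1 = 547.6 → t² = 54.76 → t = 7.4.

7.4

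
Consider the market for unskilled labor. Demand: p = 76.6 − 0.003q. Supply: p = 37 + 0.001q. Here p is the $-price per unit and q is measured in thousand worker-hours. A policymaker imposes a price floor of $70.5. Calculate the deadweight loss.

$123768.89 thousand

Competitive equilibrium: 76.6 − 0.003q = 37 + 0.001q → q* = 9900, p* = 46.9.
At the floor p = 70.5, quantity demanded = (76.6 − 70.5)/0.003 = 2033.333333.
Sellers' marginal cost at q' = 2033.333333: 37 + 0.001·2033.333333 = 39.033333.
Δq = 9900 − 2033.333333 = 7866.666667; wedge = 70.5 − 39.033333 = 31.466667.
DWL = ½ × 7866.666667 × 31.466667 = $123768.89 thousand.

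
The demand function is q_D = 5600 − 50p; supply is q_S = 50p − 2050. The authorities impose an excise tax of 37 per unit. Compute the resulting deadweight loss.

17112.50

In inverse form: demand p = 112 − 0.02q, supply p = 41 + 0.02q.
Competitive equilibrium: 112 − 0.02q = 41 + 0.02q → q* = 1775, p* = 76.5.
With the tax, the buyer price exceeds the seller price by 37: (112 − 0.02q) − (41 + 0.02q) = 37 → q' = 850.
Δq = 1775 − 850 = 925; the wedge equals the tax, 37.
The triangle = ½ × 925 × 37 = 17112.50.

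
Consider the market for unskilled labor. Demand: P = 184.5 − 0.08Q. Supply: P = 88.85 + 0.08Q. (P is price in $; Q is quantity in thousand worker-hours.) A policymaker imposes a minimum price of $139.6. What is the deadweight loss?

Competitive equilibrium: 184.5 − 0.08Q = 88.85 + 0.08Q → Q* = 597.8125, P* = 136.675.
At the floor P = 139.6, quantity demanded = (184.5 − 139.6)/0.08 = 561.25.
Sellers' marginal cost at Q' = 561.25: 88.85 + 0.08·561.25 = 133.75.
ΔQ = 597.8125 − 561.25 = 36.5625; wedge = 139.6 − 133.75 = 5.85.
The triangle = ½ × 36.5625 × 5.85 = $106.95 thousand.

$106.95 thousand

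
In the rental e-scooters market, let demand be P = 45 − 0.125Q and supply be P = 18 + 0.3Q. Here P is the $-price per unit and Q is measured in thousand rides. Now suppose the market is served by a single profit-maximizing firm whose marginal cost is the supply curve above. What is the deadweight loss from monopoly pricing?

$44.30 thousand

Competitive equilibrium: 45 − 0.125Q = 18 + 0.3Q → Q* = 63.5294, P* = 37.0588.
Marginal revenue: MR = 45 − 0.25Q. Set MR = MC: 45 − 0.25Q = 18 + 0.3Q → Q_m = 49.0909.
Price P_m = 45 − 0.125·49.0909 = 38.8636; MC(Q_m) = 18 + 0.3·49.0909 = 32.7273.
Competitive Q* = 63.5294, so ΔQ = 14.4385; wedge = 38.8636 − 32.7273 = 6.1363.
Welfare loss = ½ × 14.4385 × 6.1363 = $44.30 thousand.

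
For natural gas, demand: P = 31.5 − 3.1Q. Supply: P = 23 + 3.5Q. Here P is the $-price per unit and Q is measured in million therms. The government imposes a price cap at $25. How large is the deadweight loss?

Competitive equilibrium: 31.5 − 3.1Q = 23 + 3.5Q → Q* = 1.2879, P* = 27.5076.
At the ceiling P = 25, quantity supplied = (25 − 23)/3.5 = 0.5714.
Willingness to pay at Q' = 0.5714: 31.5 − 3.1·0.5714 = 29.7287.
ΔQ = 1.2879 − 0.5714 = 0.7165; wedge = 29.7287 − 25 = 4.7287.
The triangle = ½ × 0.7165 × 4.7287 = $1.69 million.

$1.69 million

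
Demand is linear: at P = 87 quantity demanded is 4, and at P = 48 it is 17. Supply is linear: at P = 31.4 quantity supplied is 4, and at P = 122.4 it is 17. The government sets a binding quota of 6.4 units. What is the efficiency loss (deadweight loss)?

Demand slope = (48 − 87)/(17 − 4) = −3, so P = 99 − 3Q.
Supply slope = (122.4 − 31.4)/(17 − 4) = 7, so P = 3.4 + 7Q.
Competitive equilibrium: 99 − 3Q = 3.4 + 7Q → Q* = 9.56, P* = 70.32.
At Q = 6.4: demand price = 99 − 3·6.4 = 79.8; supply price = 3.4 + 7·6.4 = 48.2.
ΔQ = 9.56 − 6.4 = 3.16; wedge = 79.8 − 48.2 = 31.6.
Deadweight loss = ½ × 3.16 × 31.6 = 49.928.

49.928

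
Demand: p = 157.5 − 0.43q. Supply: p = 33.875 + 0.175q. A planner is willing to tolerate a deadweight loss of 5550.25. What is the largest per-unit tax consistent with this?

Competitive equilibrium: 157.5 − 0.43q = 33.875 + 0.175q → q* = 204.3388, p* = 69.6343.
A tax t gives Δq = t/0.605 and wedge t, so DWL = t²/1.21.
t²/1.21 = 5550.25 → t² = 6715.8025 → t = 81.95.

81.95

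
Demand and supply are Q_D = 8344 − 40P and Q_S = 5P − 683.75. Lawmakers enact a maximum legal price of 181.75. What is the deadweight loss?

In inverse form: demand P = 208.6 − 0.025Q, supply P = 136.75 + 0.2Q.
Competitive equilibrium: 208.6 − 0.025Q = 136.75 + 0.2Q → Q* = 319.3333, P* = 200.6167.
At the ceiling P = 181.75, quantity supplied = (181.75 − 136.75)/0.2 = 225.
Willingness to pay at Q' = 225: 208.6 − 0.025·225 = 202.975.
ΔQ = 319.3333 − 225 = 94.3333; wedge = 202.975 − 181.75 = 21.225.
Deadweight loss = ½ × 94.3333 × 21.225 = 1001.11.

1001.11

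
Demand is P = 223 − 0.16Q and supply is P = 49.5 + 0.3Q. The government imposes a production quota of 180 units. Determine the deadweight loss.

Competitive equilibrium: 223 − 0.16Q = 49.5 + 0.3Q → Q* = 377.1739, P* = 162.6522.
At Q = 180: demand price = 223 − 0.16·180 = 194.2; supply price = 49.5 + 0.3·180 = 103.5.
ΔQ = 377.1739 − 180 = 197.1739; wedge = 194.2 − 103.5 = 90.7.
The triangle = ½ × 197.1739 × 90.7 = 8941.84.

8941.84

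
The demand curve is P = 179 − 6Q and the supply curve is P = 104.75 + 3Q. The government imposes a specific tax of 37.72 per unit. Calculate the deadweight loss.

Competitive equilibrium: 179 − 6Q = 104.75 + 3Q → Q* = 8.25, P* = 129.5.
With the tax, the buyer price exceeds the seller price by 37.72: (179 − 6Q) − (104.75 + 3Q) = 37.72 → Q' = 4.0589.
ΔQ = 8.25 − 4.0589 = 4.1911; the wedge equals the tax, 37.72.
Welfare loss = ½ × 4.1911 × 37.72 = 79.04.

79.04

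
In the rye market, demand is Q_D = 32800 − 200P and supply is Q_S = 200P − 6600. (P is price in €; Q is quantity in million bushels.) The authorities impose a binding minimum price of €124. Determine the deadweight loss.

In inverse form: demand P = 164 − 0.005Q, supply P = 33 + 0.005Q.
Competitive equilibrium: 164 − 0.005Q = 33 + 0.005Q → Q* = 13100, P* = 98.5.
At the floor P = 124, quantity demanded = (164 − 124)/0.005 = 8000.
Sellers' marginal cost at Q' = 8000: 33 + 0.005·8000 = 73.
ΔQ = 13100 − 8000 = 5100; wedge = 124 − 73 = 51.
Deadweight loss = ½ × 5100 × 51 = €130050 million.

€130050 million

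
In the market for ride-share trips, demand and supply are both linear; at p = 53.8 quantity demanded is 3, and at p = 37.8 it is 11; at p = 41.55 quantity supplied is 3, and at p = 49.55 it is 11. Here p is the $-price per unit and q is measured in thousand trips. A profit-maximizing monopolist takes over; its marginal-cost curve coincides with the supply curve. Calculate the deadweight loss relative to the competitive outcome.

Demand slope = (37.8 − 53.8)/(11 − 3) = −2, so p = 59.8 − 2q.
Supply slope = (49.55 − 41.55)/(11 − 3) = 1, so p = 38.55 + q.
Competitive equilibrium: 59.8 − 2q = 38.55 + q → q* = 7.0833, p* = 45.6333.
Marginal revenue: MR = 59.8 − 4q. Set MR = MC: 59.8 − 4q = 38.55 + q → q_m = 4.25.
Price p_m = 59.8 − 2·4.25 = 51.3; MC(q_m) = 38.55 + 1·4.25 = 42.8.
Competitive q* = 7.0833, so Δq = 2.8333; wedge = 51.3 − 42.8 = 8.5.
DWL = ½ × 2.8333 × 8.5 = $12.04 thousand.

$12.04 thousand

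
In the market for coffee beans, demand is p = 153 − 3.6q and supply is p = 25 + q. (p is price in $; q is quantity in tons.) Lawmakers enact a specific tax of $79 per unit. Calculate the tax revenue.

$841.52

Competitive equilibrium: 153 − 3.6q = 25 + q → q* = 27.8261, p* = 52.8261.
With the tax, the buyer price exceeds the seller price by 79: (153 − 3.6q) − (25 + q) = 79 → q' = 10.6522.
Tax revenue = 79 × 10.6522 = $841.52.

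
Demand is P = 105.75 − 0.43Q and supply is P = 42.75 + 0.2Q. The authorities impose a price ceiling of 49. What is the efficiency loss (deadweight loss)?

1488.87

Competitive equilibrium: 105.75 − 0.43Q = 42.75 + 0.2Q → Q* = 100, P* = 62.75.
At the ceiling P = 49, quantity supplied = (49 − 42.75)/0.2 = 31.25.
Willingness to pay at Q' = 31.25: 105.75 − 0.43·31.25 = 92.3125.
ΔQ = 100 − 31.25 = 68.75; wedge = 92.3125 − 49 = 43.3125.
The triangle = ½ × 68.75 × 43.3125 = 1488.87.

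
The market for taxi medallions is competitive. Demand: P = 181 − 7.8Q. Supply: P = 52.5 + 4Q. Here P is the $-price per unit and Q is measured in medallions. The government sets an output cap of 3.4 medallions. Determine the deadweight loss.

$330.98

Competitive equilibrium: 181 − 7.8Q = 52.5 + 4Q → Q* = 10.88983, P* = 96.05932.
At Q = 3.4: demand price = 181 − 7.8·3.4 = 154.48; supply price = 52.5 + 4·3.4 = 66.1.
ΔQ = 10.88983 − 3.4 = 7.48983; wedge = 154.48 − 66.1 = 88.38.
Deadweight loss = ½ × 7.48983 × 88.38 = $330.98.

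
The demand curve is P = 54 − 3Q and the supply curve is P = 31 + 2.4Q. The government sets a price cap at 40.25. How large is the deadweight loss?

0.44

Competitive equilibrium: 54 − 3Q = 31 + 2.4Q → Q* = 4.2593, P* = 41.2222.
At the ceiling P = 40.25, quantity supplied = (40.25 − 31)/2.4 = 3.8542.
Willingness to pay at Q' = 3.8542: 54 − 3·3.8542 = 42.4374.
ΔQ = 4.2593 − 3.8542 = 0.4051; wedge = 42.4374 − 40.25 = 2.1874.
The triangle = ½ × 0.4051 × 2.1874 = 0.44.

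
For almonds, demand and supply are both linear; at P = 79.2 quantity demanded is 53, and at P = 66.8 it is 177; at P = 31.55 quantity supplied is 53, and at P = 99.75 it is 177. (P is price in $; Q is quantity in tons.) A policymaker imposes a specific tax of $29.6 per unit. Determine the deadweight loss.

$673.97

Demand slope = (66.8 − 79.2)/(177 − 53) = −0.1, so P = 84.5 − 0.1Q.
Supply slope = (99.75 − 31.55)/(177 − 53) = 0.55, so P = 2.4 + 0.55Q.
Competitive equilibrium: 84.5 − 0.1Q = 2.4 + 0.55Q → Q* = 126.3077, P* = 71.8692.
With the tax, the buyer price exceeds the seller price by 29.6: (84.5 − 0.1Q) − (2.4 + 0.55Q) = 29.6 → Q' = 80.7692.
ΔQ = 126.3077 − 80.7692 = 45.5385; the wedge equals the tax, 29.6.
Deadweight loss = ½ × 45.5385 × 29.6 = $673.97.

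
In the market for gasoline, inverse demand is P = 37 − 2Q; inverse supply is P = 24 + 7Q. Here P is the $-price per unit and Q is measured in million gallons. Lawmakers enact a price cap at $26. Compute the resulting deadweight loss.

$6.04 million

Competitive equilibrium: 37 − 2Q = 24 + 7Q → Q* = 1.4444, P* = 34.1111.
At the ceiling P = 26, quantity supplied = (26 − 24)/7 = 0.2857.
Willingness to pay at Q' = 0.2857: 37 − 2·0.2857 = 36.4286.
ΔQ = 1.4444 − 0.2857 = 1.1587; wedge = 36.4286 − 26 = 10.4286.
DWL = ½ × 1.1587 × 10.4286 = $6.04 million.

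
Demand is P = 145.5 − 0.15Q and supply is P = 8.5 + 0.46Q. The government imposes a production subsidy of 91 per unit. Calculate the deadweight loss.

6787.70

Competitive equilibrium: 145.5 − 0.15Q = 8.5 + 0.46Q → Q* = 224.5902, P* = 111.8115.
The subsidy lowers effective supply by 91: P = 0.46Q − 82.5.
New quantity: 145.5 − 0.15Q = 0.46Q − 82.5 → Q' = 373.7705.
Overproduction ΔQ = 373.7705 − 224.5902 = 149.1803; wedge = subsidy = 91.
Welfare loss = ½ × 149.1803 × 91 = 6787.70.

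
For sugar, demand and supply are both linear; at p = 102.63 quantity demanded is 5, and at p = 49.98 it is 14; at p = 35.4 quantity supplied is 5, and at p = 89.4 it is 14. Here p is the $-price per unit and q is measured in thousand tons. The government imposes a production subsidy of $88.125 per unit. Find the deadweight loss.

$327.68 thousand

Demand slope = (49.98 − 102.63)/(14 − 5) = −5.85, so p = 131.88 − 5.85q.
Supply slope = (89.4 − 35.4)/(14 − 5) = 6, so p = 5.4 + 6q.
Competitive equilibrium: 131.88 − 5.85q = 5.4 + 6q → q* = 10.6734, p* = 69.4405.
The subsidy lowers effective supply by 88.125: p = 6q − 82.725.
New quantity: 131.88 − 5.85q = 6q − 82.725 → q' = 18.1101.
Overproduction Δq = 18.1101 − 10.6734 = 7.4367; wedge = subsidy = 88.125.
Welfare loss = ½ × 7.4367 × 88.125 = $327.68 thousand.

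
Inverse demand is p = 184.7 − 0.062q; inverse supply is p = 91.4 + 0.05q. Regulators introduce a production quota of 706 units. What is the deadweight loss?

903.73

Competitive equilibrium: 184.7 − 0.062q = 91.4 + 0.05q → q* = 833.0357, p* = 133.0518.
At q = 706: demand price = 184.7 − 0.062·706 = 140.928; supply price = 91.4 + 0.05·706 = 126.7.
Δq = 833.0357 − 706 = 127.0357; wedge = 140.928 − 126.7 = 14.228.
The triangle = ½ × 127.0357 × 14.228 = 903.73.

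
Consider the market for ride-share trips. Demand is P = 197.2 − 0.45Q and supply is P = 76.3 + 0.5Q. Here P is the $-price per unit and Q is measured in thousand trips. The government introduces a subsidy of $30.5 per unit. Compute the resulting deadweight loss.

Competitive equilibrium: 197.2 − 0.45Q = 76.3 + 0.5Q → Q* = 127.26316, P* = 139.93158.
The subsidy lowers effective supply by 30.5: P = 45.8 + 0.5Q.
New quantity: 197.2 − 0.45Q = 45.8 + 0.5Q → Q' = 159.36842.
Overproduction ΔQ = 159.36842 − 127.26316 = 32.10526; wedge = subsidy = 30.5.
DWL = ½ × 32.10526 × 30.5 = $489.61 thousand.

$489.61 thousand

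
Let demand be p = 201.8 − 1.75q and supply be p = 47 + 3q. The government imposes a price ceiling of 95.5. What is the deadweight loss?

Competitive equilibrium: 201.8 − 1.75q = 47 + 3q → q* = 32.5895, p* = 144.7684.
At the ceiling p = 95.5, quantity supplied = (95.5 − 47)/3 = 16.1667.
Willingness to pay at q' = 16.1667: 201.8 − 1.75·16.1667 = 173.5083.
Δq = 32.5895 − 16.1667 = 16.4228; wedge = 173.5083 − 95.5 = 78.0083.
Welfare loss = ½ × 16.4228 × 78.0083 = 640.56.

640.56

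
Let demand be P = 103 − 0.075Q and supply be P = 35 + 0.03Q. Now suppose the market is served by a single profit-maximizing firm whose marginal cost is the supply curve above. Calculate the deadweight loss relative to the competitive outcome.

3822.75

Competitive equilibrium: 103 − 0.075Q = 35 + 0.03Q → Q* = 647.61905, P* = 54.42857.
Marginal revenue: MR = 103 − 0.15Q. Set MR = MC: 103 − 0.15Q = 35 + 0.03Q → Q_m = 377.77778.
Price P_m = 103 − 0.075·377.77778 = 74.66667; MC(Q_m) = 35 + 0.03·377.77778 = 46.33333.
Competitive Q* = 647.61905, so ΔQ = 269.84127; wedge = 74.66667 − 46.33333 = 28.33334.
DWL = ½ × 269.84127 × 28.33334 = 3822.75.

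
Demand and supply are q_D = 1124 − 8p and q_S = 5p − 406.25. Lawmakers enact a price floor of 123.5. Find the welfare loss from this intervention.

In inverse form: demand p = 140.5 − 0.125q, supply p = 81.25 + 0.2q.
Competitive equilibrium: 140.5 − 0.125q = 81.25 + 0.2q → q* = 182.3077, p* = 117.7115.
At the floor p = 123.5, quantity demanded = (140.5 − 123.5)/0.125 = 136.
Sellers' marginal cost at q' = 136: 81.25 + 0.2·136 = 108.45.
Δq = 182.3077 − 136 = 46.3077; wedge = 123.5 − 108.45 = 15.05.
Deadweight loss = ½ × 46.3077 × 15.05 = 348.47.

348.47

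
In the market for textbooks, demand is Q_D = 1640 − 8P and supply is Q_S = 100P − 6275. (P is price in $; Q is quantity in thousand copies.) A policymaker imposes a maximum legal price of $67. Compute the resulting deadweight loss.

In inverse form: demand P = 205 − 0.125Q, supply P = 62.75 + 0.01Q.
Competitive equilibrium: 205 − 0.125Q = 62.75 + 0.01Q → Q* = 1053.7037, P* = 73.287.
At the ceiling P = 67, quantity supplied = (67 − 62.75)/0.01 = 425.
Willingness to pay at Q' = 425: 205 − 0.125·425 = 151.875.
ΔQ = 1053.7037 − 425 = 628.7037; wedge = 151.875 − 67 = 84.875.
DWL = ½ × 628.7037 × 84.875 = $26680.61 thousand.

$26680.61 thousand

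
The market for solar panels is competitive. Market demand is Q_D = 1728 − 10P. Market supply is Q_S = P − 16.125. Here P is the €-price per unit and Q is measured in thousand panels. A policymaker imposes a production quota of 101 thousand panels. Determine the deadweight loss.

In inverse form: demand P = 172.8 − 0.1Q, supply P = 16.125 + Q.
Competitive equilibrium: 172.8 − 0.1Q = 16.125 + Q → Q* = 142.4318, P* = 158.5568.
At Q = 101: demand price = 172.8 − 0.1·101 = 162.7; supply price = 16.125 + 1·101 = 117.125.
ΔQ = 142.4318 − 101 = 41.4318; wedge = 162.7 − 117.125 = 45.575.
The triangle = ½ × 41.4318 × 45.575 = €944.13 thousand.

€944.13 thousand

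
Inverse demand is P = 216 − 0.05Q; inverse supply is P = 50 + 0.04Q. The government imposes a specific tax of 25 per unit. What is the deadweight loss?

3472.22

Competitive equilibrium: 216 − 0.05Q = 50 + 0.04Q → Q* = 1844.4444, P* = 123.7778.
With the tax, the buyer price exceeds the seller price by 25: (216 − 0.05Q) − (50 + 0.04Q) = 25 → Q' = 1566.6667.
ΔQ = 1844.4444 − 1566.6667 = 277.7777; the wedge equals the tax, 25.
Welfare loss = ½ × 277.7777 × 25 = 3472.22.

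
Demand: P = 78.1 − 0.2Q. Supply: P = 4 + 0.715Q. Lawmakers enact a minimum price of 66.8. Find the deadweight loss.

274.25

Competitive equilibrium: 78.1 − 0.2Q = 4 + 0.715Q → Q* = 80.9836, P* = 61.9033.
At the floor P = 66.8, quantity demanded = (78.1 − 66.8)/0.2 = 56.5.
Sellers' marginal cost at Q' = 56.5: 4 + 0.715·56.5 = 44.3975.
ΔQ = 80.9836 − 56.5 = 24.4836; wedge = 66.8 − 44.3975 = 22.4025.
Welfare loss = ½ × 24.4836 × 22.4025 = 274.25.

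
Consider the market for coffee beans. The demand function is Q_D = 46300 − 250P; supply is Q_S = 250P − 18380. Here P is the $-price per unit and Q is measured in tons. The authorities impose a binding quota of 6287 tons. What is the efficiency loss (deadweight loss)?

$235499.716

In inverse form: demand P = 185.2 − 0.004Q, supply P = 73.52 + 0.004Q.
Competitive equilibrium: 185.2 − 0.004Q = 73.52 + 0.004Q → Q* = 13960, P* = 129.36.
At Q = 6287: demand price = 185.2 − 0.004·6287 = 160.052; supply price = 73.52 + 0.004·6287 = 98.668.
ΔQ = 13960 − 6287 = 7673; wedge = 160.052 − 98.668 = 61.384.
Deadweight loss = ½ × 7673 × 61.384 = $235499.716.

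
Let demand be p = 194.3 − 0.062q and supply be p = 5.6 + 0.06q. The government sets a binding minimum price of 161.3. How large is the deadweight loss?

Competitive equilibrium: 194.3 − 0.062q = 5.6 + 0.06q → q* = 1546.72131, p* = 98.40328.
At the floor p = 161.3, quantity demanded = (194.3 − 161.3)/0.062 = 532.25806.
Sellers' marginal cost at q' = 532.25806: 5.6 + 0.06·532.25806 = 37.53548.
Δq = 1546.72131 − 532.25806 = 1014.46325; wedge = 161.3 − 37.53548 = 123.76452.
The triangle = ½ × 1014.46325 × 123.76452 = 62777.28.

62777.28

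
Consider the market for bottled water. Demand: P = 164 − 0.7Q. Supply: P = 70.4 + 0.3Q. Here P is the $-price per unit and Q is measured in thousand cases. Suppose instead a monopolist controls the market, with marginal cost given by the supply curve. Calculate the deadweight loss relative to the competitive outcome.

Competitive equilibrium: 164 − 0.7Q = 70.4 + 0.3Q → Q* = 93.6, P* = 98.48.
Marginal revenue: MR = 164 − 1.4Q. Set MR = MC: 164 − 1.4Q = 70.4 + 0.3Q → Q_m = 55.0588.
Price P_m = 164 − 0.7·55.0588 = 125.4588; MC(Q_m) = 70.4 + 0.3·55.0588 = 86.9176.
Competitive Q* = 93.6, so ΔQ = 38.5412; wedge = 125.4588 − 86.9176 = 38.5412.
The triangle = ½ × 38.5412 × 38.5412 = $742.71 thousand.

$742.71 thousand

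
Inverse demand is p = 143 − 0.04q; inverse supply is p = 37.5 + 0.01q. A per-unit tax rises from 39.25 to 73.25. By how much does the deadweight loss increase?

Competitive equilibrium: 143 − 0.04q = 37.5 + 0.01q → q* = 2110, p* = 58.6.
For a per-unit tax t: Δq = t/0.05, so DWL = ½·t·(t/0.05) = t²/0.1.
At t = 39.25: DWL = 15405.625. At t = 73.25: DWL = 53655.625.
Increase = 53655.625 − 15405.625 = 38250.

38250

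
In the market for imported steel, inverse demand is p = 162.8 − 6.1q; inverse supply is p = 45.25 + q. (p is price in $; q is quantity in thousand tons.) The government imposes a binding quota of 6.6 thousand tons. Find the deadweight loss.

$351.91 thousand

Competitive equilibrium: 162.8 − 6.1q = 45.25 + q → q* = 16.5563, p* = 61.8063.
At q = 6.6: demand price = 162.8 − 6.1·6.6 = 122.54; supply price = 45.25 + 1·6.6 = 51.85.
Δq = 16.5563 − 6.6 = 9.9563; wedge = 122.54 − 51.85 = 70.69.
DWL = ½ × 9.9563 × 70.69 = $351.91 thousand.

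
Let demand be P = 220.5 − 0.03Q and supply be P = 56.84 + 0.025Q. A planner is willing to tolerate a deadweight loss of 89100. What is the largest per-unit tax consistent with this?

Competitive equilibrium: 220.5 − 0.03Q = 56.84 + 0.025Q → Q* = 2975.6364, P* = 131.2309.
A tax t gives ΔQ = t/0.055 and wedge t, so DWL = t²/0.11.
t²/0.11 = 89100 → t² = 9801 → t = 99.

99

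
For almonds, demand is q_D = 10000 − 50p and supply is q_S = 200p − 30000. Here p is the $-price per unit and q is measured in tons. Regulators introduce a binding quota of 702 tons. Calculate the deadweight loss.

In inverse form: demand p = 200 − 0.02q, supply p = 150 + 0.005q.
Competitive equilibrium: 200 − 0.02q = 150 + 0.005q → q* = 2000, p* = 160.
At q = 702: demand price = 200 − 0.02·702 = 185.96; supply price = 150 + 0.005·702 = 153.51.
Δq = 2000 − 702 = 1298; wedge = 185.96 − 153.51 = 32.45.
The triangle = ½ × 1298 × 32.45 = $21060.05.

$21060.05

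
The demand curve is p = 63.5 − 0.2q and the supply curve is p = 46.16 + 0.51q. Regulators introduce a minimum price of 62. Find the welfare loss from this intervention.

Competitive equilibrium: 63.5 − 0.2q = 46.16 + 0.51q → q* = 24.4225, p* = 58.6155.
At the floor p = 62, quantity demanded = (63.5 − 62)/0.2 = 7.5.
Sellers' marginal cost at q' = 7.5: 46.16 + 0.51·7.5 = 49.985.
Δq = 24.4225 − 7.5 = 16.9225; wedge = 62 − 49.985 = 12.015.
Welfare loss = ½ × 16.9225 × 12.015 = 101.66.

101.66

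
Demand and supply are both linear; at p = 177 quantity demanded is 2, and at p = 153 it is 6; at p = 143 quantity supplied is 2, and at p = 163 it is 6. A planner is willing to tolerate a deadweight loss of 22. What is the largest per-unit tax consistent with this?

22

Demand slope = (153 − 177)/(6 − 2) = −6, so p = 189 − 6q.
Supply slope = (163 − 143)/(6 − 2) = 5, so p = 133 + 5q.
Competitive equilibrium: 189 − 6q = 133 + 5q → q* = 5.0909, p* = 158.4545.
A tax t gives Δq = t/11 and wedge t, so DWL = t²/22.
t²/22 = 22 → t² = 484 → t = 22.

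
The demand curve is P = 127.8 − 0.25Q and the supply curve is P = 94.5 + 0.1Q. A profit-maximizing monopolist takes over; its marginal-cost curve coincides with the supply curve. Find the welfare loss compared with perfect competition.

Competitive equilibrium: 127.8 − 0.25Q = 94.5 + 0.1Q → Q* = 95.1429, P* = 104.0143.
Marginal revenue: MR = 127.8 − 0.5Q. Set MR = MC: 127.8 − 0.5Q = 94.5 + 0.1Q → Q_m = 55.5.
Price P_m = 127.8 − 0.25·55.5 = 113.925; MC(Q_m) = 94.5 + 0.1·55.5 = 100.05.
Competitive Q* = 95.1429, so ΔQ = 39.6429; wedge = 113.925 − 100.05 = 13.875.
The triangle = ½ × 39.6429 × 13.875 = 275.02.

275.02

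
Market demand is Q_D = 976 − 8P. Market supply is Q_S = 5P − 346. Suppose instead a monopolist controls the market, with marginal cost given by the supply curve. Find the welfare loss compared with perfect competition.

330.94

In inverse form: demand P = 122 − 0.125Q, supply P = 69.2 + 0.2Q.
Competitive equilibrium: 122 − 0.125Q = 69.2 + 0.2Q → Q* = 162.4615, P* = 101.6923.
Marginal revenue: MR = 122 − 0.25Q. Set MR = MC: 122 − 0.25Q = 69.2 + 0.2Q → Q_m = 117.3333.
Price P_m = 122 − 0.125·117.3333 = 107.3333; MC(Q_m) = 69.2 + 0.2·117.3333 = 92.6667.
Competitive Q* = 162.4615, so ΔQ = 45.1282; wedge = 107.3333 − 92.6667 = 14.6666.
Welfare loss = ½ × 45.1282 × 14.6666 = 330.94.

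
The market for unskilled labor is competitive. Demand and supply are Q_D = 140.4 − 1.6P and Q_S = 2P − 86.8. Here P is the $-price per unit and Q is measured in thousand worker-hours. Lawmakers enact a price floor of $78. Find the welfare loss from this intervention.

In inverse form: demand P = 87.75 − 0.625Q, supply P = 43.4 + 0.5Q.
Competitive equilibrium: 87.75 − 0.625Q = 43.4 + 0.5Q → Q* = 39.4222, P* = 63.1111.
At the floor P = 78, quantity demanded = (87.75 − 78)/0.625 = 15.6.
Sellers' marginal cost at Q' = 15.6: 43.4 + 0.5·15.6 = 51.2.
ΔQ = 39.4222 − 15.6 = 23.8222; wedge = 78 − 51.2 = 26.8.
DWL = ½ × 23.8222 × 26.8 = $319.22 thousand.

$319.22 thousand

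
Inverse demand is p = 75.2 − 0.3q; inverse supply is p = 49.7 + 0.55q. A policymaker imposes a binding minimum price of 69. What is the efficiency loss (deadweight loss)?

Competitive equilibrium: 75.2 − 0.3q = 49.7 + 0.55q → q* = 30, p* = 66.2.
At the floor p = 69, quantity demanded = (75.2 − 69)/0.3 = 20.6667.
Sellers' marginal cost at q' = 20.6667: 49.7 + 0.55·20.6667 = 61.0667.
Δq = 30 − 20.6667 = 9.3333; wedge = 69 − 61.0667 = 7.9333.
Deadweight loss = ½ × 9.3333 × 7.9333 = 37.02.

37.02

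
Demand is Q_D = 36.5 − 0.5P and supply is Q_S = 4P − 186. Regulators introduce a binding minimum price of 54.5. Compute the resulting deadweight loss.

7.19

In inverse form: demand P = 73 − 2Q, supply P = 46.5 + 0.25Q.
Competitive equilibrium: 73 − 2Q = 46.5 + 0.25Q → Q* = 11.7778, P* = 49.4444.
At the floor P = 54.5, quantity demanded = (73 − 54.5)/2 = 9.25.
Sellers' marginal cost at Q' = 9.25: 46.5 + 0.25·9.25 = 48.8125.
ΔQ = 11.7778 − 9.25 = 2.5278; wedge = 54.5 − 48.8125 = 5.6875.
The triangle = ½ × 2.5278 × 5.6875 = 7.19.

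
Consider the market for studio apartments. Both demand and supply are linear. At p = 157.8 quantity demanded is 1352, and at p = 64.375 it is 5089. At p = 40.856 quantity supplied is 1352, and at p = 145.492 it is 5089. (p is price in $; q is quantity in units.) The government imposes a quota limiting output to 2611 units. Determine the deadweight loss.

Demand slope = (64.375 − 157.8)/(5089 − 1352) = −0.025, so p = 191.6 − 0.025q.
Supply slope = (145.492 − 40.856)/(5089 − 1352) = 0.028, so p = 3 + 0.028q.
Competitive equilibrium: 191.6 − 0.025q = 3 + 0.028q → q* = 3558.4906, p* = 102.6377.
At q = 2611: demand price = 191.6 − 0.025·2611 = 126.325; supply price = 3 + 0.028·2611 = 76.108.
Δq = 3558.4906 − 2611 = 947.4906; wedge = 126.325 − 76.108 = 50.217.
Deadweight loss = ½ × 947.4906 × 50.217 = $23790.07.

$23790.07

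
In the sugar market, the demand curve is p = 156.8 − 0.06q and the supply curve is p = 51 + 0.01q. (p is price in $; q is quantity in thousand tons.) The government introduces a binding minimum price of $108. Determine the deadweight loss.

Competitive equilibrium: 156.8 − 0.06q = 51 + 0.01q → q* = 1511.42857, p* = 66.11429.
At the floor p = 108, quantity demanded = (156.8 − 108)/0.06 = 813.33333.
Sellers' marginal cost at q' = 813.33333: 51 + 0.01·813.33333 = 59.13333.
Δq = 1511.42857 − 813.33333 = 698.09524; wedge = 108 − 59.13333 = 48.86667.
Welfare loss = ½ × 698.09524 × 48.86667 = $17056.79 thousand.

$17056.79 thousand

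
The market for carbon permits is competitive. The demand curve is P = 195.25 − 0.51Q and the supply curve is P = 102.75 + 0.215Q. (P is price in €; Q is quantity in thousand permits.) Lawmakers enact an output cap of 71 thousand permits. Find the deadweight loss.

Competitive equilibrium: 195.25 − 0.51Q = 102.75 + 0.215Q → Q* = 127.5862, P* = 130.181.
At Q = 71: demand price = 195.25 − 0.51·71 = 159.04; supply price = 102.75 + 0.215·71 = 118.015.
ΔQ = 127.5862 − 71 = 56.5862; wedge = 159.04 − 118.015 = 41.025.
Deadweight loss = ½ × 56.5862 × 41.025 = €1160.72 thousand.

€1160.72 thousand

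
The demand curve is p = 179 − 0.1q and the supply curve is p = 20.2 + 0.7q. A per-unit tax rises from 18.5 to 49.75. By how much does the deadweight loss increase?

Competitive equilibrium: 179 − 0.1q = 20.2 + 0.7q → q* = 198.5, p* = 159.15.
For a per-unit tax t: Δq = t/0.8, so DWL = ½·t·(t/0.8) = t²/1.6.
At t = 18.5: DWL = 213.906. At t = 49.75: DWL = 1546.914.
Increase = 1546.914 − 213.906 = 1333.01.

1333.01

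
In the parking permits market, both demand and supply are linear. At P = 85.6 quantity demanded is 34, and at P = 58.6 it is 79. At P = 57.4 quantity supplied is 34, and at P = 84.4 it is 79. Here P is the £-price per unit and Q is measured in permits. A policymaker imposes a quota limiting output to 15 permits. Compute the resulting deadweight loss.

£1083.75

Demand slope = (58.6 − 85.6)/(79 − 34) = −0.6, so P = 106 − 0.6Q.
Supply slope = (84.4 − 57.4)/(79 − 34) = 0.6, so P = 37 + 0.6Q.
Competitive equilibrium: 106 − 0.6Q = 37 + 0.6Q → Q* = 57.5, P* = 71.5.
At Q = 15: demand price = 106 − 0.6·15 = 97; supply price = 37 + 0.6·15 = 46.
ΔQ = 57.5 − 15 = 42.5; wedge = 97 − 46 = 51.
DWL = ½ × 42.5 × 51 = £1083.75.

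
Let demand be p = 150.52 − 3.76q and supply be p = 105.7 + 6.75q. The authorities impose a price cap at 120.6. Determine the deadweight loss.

22.24

Competitive equilibrium: 150.52 − 3.76q = 105.7 + 6.75q → q* = 4.2645, p* = 134.4854.
At the ceiling p = 120.6, quantity supplied = (120.6 − 105.7)/6.75 = 2.2074.
Willingness to pay at q' = 2.2074: 150.52 − 3.76·2.2074 = 142.2202.
Δq = 4.2645 − 2.2074 = 2.0571; wedge = 142.2202 − 120.6 = 21.6202.
The triangle = ½ × 2.0571 × 21.6202 = 22.24.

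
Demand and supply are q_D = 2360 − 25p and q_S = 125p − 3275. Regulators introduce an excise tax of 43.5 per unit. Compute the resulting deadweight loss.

19710.94

In inverse form: demand p = 94.4 − 0.04q, supply p = 26.2 + 0.008q.
Competitive equilibrium: 94.4 − 0.04q = 26.2 + 0.008q → q* = 1420.8333, p* = 37.5667.
With the tax, the buyer price exceeds the seller price by 43.5: (94.4 − 0.04q) − (26.2 + 0.008q) = 43.5 → q' = 514.5833.
Δq = 1420.8333 − 514.5833 = 906.25; the wedge equals the tax, 43.5.
Welfare loss = ½ × 906.25 × 43.5 = 19710.94.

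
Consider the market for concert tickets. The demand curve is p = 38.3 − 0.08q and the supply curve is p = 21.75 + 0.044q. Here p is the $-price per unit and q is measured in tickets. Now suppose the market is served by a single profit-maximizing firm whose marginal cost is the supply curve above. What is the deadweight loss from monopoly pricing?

$169.85

Competitive equilibrium: 38.3 − 0.08q = 21.75 + 0.044q → q* = 133.4677, p* = 27.6226.
Marginal revenue: MR = 38.3 − 0.16q. Set MR = MC: 38.3 − 0.16q = 21.75 + 0.044q → q_m = 81.1275.
Price p_m = 38.3 − 0.08·81.1275 = 31.8098; MC(q_m) = 21.75 + 0.044·81.1275 = 25.3196.
Competitive q* = 133.4677, so Δq = 52.3402; wedge = 31.8098 − 25.3196 = 6.4902.
DWL = ½ × 52.3402 × 6.4902 = $169.85.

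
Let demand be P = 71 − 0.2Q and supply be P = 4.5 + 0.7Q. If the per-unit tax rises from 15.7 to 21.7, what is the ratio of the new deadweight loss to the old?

1.910

Competitive equilibrium: 71 − 0.2Q = 4.5 + 0.7Q → Q* = 73.8889, P* = 56.2222.
For a per-unit tax t: ΔQ = t/0.9, so DWL = ½·t·(t/0.9) = t²/1.8.
At t = 15.7: DWL = 136.939. At t = 21.7: DWL = 261.606.
Ratio = (21.7/15.7)² = 1.910.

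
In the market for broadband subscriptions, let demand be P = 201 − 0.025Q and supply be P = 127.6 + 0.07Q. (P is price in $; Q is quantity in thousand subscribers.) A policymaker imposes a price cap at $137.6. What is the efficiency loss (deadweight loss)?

$18839.25 thousand

Competitive equilibrium: 201 − 0.025Q = 127.6 + 0.07Q → Q* = 772.63158, P* = 181.68421.
At the ceiling P = 137.6, quantity supplied = (137.6 − 127.6)/0.07 = 142.85714.
Willingness to pay at Q' = 142.85714: 201 − 0.025·142.85714 = 197.42857.
ΔQ = 772.63158 − 142.85714 = 629.77444; wedge = 197.42857 − 137.6 = 59.82857.
The triangle = ½ × 629.77444 × 59.82857 = $18839.25 thousand.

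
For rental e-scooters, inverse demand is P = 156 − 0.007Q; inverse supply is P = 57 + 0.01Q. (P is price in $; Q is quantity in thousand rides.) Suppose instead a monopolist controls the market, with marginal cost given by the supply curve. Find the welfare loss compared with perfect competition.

Competitive equilibrium: 156 − 0.007Q = 57 + 0.01Q → Q* = 5823.5294, P* = 115.2353.
Marginal revenue: MR = 156 − 0.014Q. Set MR = MC: 156 − 0.014Q = 57 + 0.01Q → Q_m = 4125.
Price P_m = 156 − 0.007·4125 = 127.125; MC(Q_m) = 57 + 0.01·4125 = 98.25.
Competitive Q* = 5823.5294, so ΔQ = 1698.5294; wedge = 127.125 − 98.25 = 28.875.
Deadweight loss = ½ × 1698.5294 × 28.875 = $24522.52 thousand.

$24522.52 thousand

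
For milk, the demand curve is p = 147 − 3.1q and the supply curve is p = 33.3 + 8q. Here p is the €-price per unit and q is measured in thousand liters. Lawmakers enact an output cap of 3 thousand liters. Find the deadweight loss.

€291.18 thousand

Competitive equilibrium: 147 − 3.1q = 33.3 + 8q → q* = 10.2432, p* = 115.2459.
At q = 3: demand price = 147 − 3.1·3 = 137.7; supply price = 33.3 + 8·3 = 57.3.
Δq = 10.2432 − 3 = 7.2432; wedge = 137.7 − 57.3 = 80.4.
Deadweight loss = ½ × 7.2432 × 80.4 = €291.18 thousand.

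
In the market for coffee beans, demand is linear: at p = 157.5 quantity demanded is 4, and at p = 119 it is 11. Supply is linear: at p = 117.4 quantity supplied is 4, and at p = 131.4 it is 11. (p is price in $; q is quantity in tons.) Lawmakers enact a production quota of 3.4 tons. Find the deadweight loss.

$132.61

Demand slope = (119 − 157.5)/(11 − 4) = −5.5, so p = 179.5 − 5.5q.
Supply slope = (131.4 − 117.4)/(11 − 4) = 2, so p = 109.4 + 2q.
Competitive equilibrium: 179.5 − 5.5q = 109.4 + 2q → q* = 9.3467, p* = 128.0933.
At q = 3.4: demand price = 179.5 − 5.5·3.4 = 160.8; supply price = 109.4 + 2·3.4 = 116.2.
Δq = 9.3467 − 3.4 = 5.9467; wedge = 160.8 − 116.2 = 44.6.
The triangle = ½ × 5.9467 × 44.6 = $132.61.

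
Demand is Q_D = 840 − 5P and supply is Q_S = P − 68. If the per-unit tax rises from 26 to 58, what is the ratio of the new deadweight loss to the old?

In inverse form: demand P = 168 − 0.2Q, supply P = 68 + Q.
Competitive equilibrium: 168 − 0.2Q = 68 + Q → Q* = 83.3333, P* = 151.3333.
For a per-unit tax t: ΔQ = t/1.2, so DWL = ½·t·(t/1.2) = t²/2.4.
At t = 26: DWL = 281.667. At t = 58: DWL = 1401.667.
Ratio = (58/26)² = 4.976.

4.976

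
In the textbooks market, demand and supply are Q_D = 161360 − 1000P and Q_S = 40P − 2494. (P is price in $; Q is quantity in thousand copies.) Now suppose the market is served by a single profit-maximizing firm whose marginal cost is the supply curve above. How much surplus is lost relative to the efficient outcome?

$258.60 thousand

In inverse form: demand P = 161.36 − 0.001Q, supply P = 62.35 + 0.025Q.
Competitive equilibrium: 161.36 − 0.001Q = 62.35 + 0.025Q → Q* = 3808.0769, P* = 157.5519.
Marginal revenue: MR = 161.36 − 0.002Q. Set MR = MC: 161.36 − 0.002Q = 62.35 + 0.025Q → Q_m = 3667.037.
Price P_m = 161.36 − 0.001·3667.037 = 157.693; MC(Q_m) = 62.35 + 0.025·3667.037 = 154.0259.
Competitive Q* = 3808.0769, so ΔQ = 141.0399; wedge = 157.693 − 154.0259 = 3.6671.
Welfare loss = ½ × 141.0399 × 3.6671 = $258.60 thousand.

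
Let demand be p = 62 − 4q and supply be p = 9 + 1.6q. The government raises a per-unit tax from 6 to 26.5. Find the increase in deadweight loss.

59.49

Competitive equilibrium: 62 − 4q = 9 + 1.6q → q* = 9.4643, p* = 24.1429.
For a per-unit tax t: Δq = t/5.6, so DWL = ½·t·(t/5.6) = t²/11.2.
At t = 6: DWL = 3.214. At t = 26.5: DWL = 62.701.
Increase = 62.701 − 3.214 = 59.49.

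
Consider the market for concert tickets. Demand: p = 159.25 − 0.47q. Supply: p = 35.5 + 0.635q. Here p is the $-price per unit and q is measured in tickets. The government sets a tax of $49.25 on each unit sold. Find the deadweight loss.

$1097.54

Competitive equilibrium: 159.25 − 0.47q = 35.5 + 0.635q → q* = 111.991, p* = 106.6143.
With the tax, the buyer price exceeds the seller price by 49.25: (159.25 − 0.47q) − (35.5 + 0.635q) = 49.25 → q' = 67.4208.
Δq = 111.991 − 67.4208 = 44.5702; the wedge equals the tax, 49.25.
Deadweight loss = ½ × 44.5702 × 49.25 = $1097.54.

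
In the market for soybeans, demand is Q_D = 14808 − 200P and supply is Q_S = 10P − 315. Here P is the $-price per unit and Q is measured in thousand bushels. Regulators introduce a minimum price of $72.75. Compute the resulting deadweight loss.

$1136.68 thousand

In inverse form: demand P = 74.04 − 0.005Q, supply P = 31.5 + 0.1Q.
Competitive equilibrium: 74.04 − 0.005Q = 31.5 + 0.1Q → Q* = 405.1429, P* = 72.0143.
At the floor P = 72.75, quantity demanded = (74.04 − 72.75)/0.005 = 258.
Sellers' marginal cost at Q' = 258: 31.5 + 0.1·258 = 57.3.
ΔQ = 405.1429 − 258 = 147.1429; wedge = 72.75 − 57.3 = 15.45.
Welfare loss = ½ × 147.1429 × 15.45 = $1136.68 thousand.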